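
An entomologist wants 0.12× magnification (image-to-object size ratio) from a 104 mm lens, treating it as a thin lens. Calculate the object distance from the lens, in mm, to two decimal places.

With m = dᵢ/dₒ and 1/f = 1/dₒ + 1/dᵢ, substituting dᵢ = m·dₒ gives 1/f = (1 + 1/m)/dₒ, hence dₒ = f·(1 + 1/m).
dₒ = 104 × (1 + 1/0.12) = 104 × 9.33333 ≈ 970.667 mm.

970.67 mm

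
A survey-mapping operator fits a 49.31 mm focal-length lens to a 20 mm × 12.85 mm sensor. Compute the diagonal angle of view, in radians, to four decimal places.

0.4731 rad

Sensor diagonal = √(20² + 12.85²) = √565.1225 ≈ 23.7723 mm.
Angle of view α = 2·arctan(d/2f) with d = 23.7723 mm and f = 49.31 mm.
d/2f = 0.24105; arctan(0.24105) ≈ 0.2365 rad, so α ≈ 0.4731 rad.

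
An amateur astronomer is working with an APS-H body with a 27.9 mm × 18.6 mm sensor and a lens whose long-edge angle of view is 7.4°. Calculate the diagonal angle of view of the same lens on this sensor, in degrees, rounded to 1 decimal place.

From the long-edge AOV: f = 27.9 / (2·tan(3.7°)) = 27.9 / 0.12933 ≈ 215.7202 mm.
Sensor diagonal = √(27.9² + 18.6²) = √1124.3700 ≈ 33.5316 mm.
Diagonal AOV = 2·arctan(33.5316 / (2 × 215.7202)) = 2·arctan(0.07772) ≈ 8.8882°.

8.9°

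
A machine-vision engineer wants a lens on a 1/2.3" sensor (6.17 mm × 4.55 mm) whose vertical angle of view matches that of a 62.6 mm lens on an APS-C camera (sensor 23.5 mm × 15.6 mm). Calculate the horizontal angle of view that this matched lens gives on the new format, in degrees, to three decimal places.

Equal vertical AOV ⇒ f₂ = f₁ · 4.55/15.6 = 62.6 × 0.29167 ≈ 18.2583 mm.
Horizontal AOV on the new format = 2·arctan(6.17 / (2 × 18.2583)) = 2·arctan(0.16896) ≈ 19.1807°.

19.181°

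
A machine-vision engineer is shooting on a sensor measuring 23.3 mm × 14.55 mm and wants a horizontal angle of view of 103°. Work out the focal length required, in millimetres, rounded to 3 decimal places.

From α = 2·arctan(w/2f) we get f = w / (2·tan(α/2)).
With w = 23.3 mm and α/2 = 51.5°, tan(α/2) ≈ 1.25717, so f ≈ 23.3 / 2.51434 ≈ 9.2668 mm.

9.267 mm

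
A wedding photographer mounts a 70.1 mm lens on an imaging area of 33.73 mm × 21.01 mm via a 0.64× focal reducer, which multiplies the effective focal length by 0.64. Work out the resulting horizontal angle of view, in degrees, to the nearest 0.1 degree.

41.2°

Effective focal length f = 70.1 × 0.64 = 44.864 mm.
α = 2·arctan(33.73 / (2 × 44.864)) = 2·arctan(0.37591) ≈ 41.2039°.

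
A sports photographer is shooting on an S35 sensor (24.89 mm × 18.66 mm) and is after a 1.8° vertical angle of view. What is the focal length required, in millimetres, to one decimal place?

593.9 mm

From α = 2·arctan(h/2f) we get f = h / (2·tan(α/2)).
With h = 18.66 mm and α/2 = 0.9°, tan(α/2) ≈ 0.01571, so f ≈ 18.66 / 0.03142 ≈ 593.9174 mm.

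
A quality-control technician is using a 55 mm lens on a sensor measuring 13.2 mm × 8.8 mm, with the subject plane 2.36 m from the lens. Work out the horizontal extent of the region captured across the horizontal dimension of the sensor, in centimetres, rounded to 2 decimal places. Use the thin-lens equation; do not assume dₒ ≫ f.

55.32 cm

dₒ: 2.36 m = 2360 mm.
Similar triangles through the lens centre give W/dₒ = w/dᵢ; with 1/f = 1/dₒ + 1/dᵢ this gives W = w·(dₒ − f)/f.
W = 13.2 mm × (2360 − 55) / 55 = 13.2 × 41.9091 ≈ 553.200 mm = 55.32 cm.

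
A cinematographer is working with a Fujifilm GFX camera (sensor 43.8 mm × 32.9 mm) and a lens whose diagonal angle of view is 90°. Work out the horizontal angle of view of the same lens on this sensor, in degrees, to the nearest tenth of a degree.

77.3°

Sensor diagonal = √(43.8² + 32.9²) = √3000.8500 ≈ 54.7800 mm.
From the diagonal AOV: f = 54.7800 / (2·tan(45°)) = 54.7800 / 2.00000 ≈ 27.3900 mm.
Horizontal AOV = 2·arctan(43.8 / (2 × 27.3900)) = 2·arctan(0.79956) ≈ 77.2890°.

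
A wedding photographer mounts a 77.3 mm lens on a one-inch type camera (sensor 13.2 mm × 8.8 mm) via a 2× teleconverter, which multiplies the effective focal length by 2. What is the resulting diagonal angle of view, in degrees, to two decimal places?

Effective focal length f = 77.3 × 2 = 154.6 mm.
Sensor diagonal = √(13.2² + 8.8²) = √251.6800 ≈ 15.8644 mm.
α = 2·arctan(15.864 / (2 × 154.6)) = 2·arctan(0.05131) ≈ 5.8743°.

5.87°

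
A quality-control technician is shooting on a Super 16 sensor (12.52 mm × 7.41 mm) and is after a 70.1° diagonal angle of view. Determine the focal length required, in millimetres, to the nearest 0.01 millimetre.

10.37 mm

Sensor diagonal = √(12.52² + 7.41²) = √211.6585 ≈ 14.5485 mm.
From α = 2·arctan(d/2f) we get f = d / (2·tan(α/2)).
With d = 14.5485 mm and α/2 = 35.05°, tan(α/2) ≈ 0.70151, so f ≈ 14.5485 / 1.40302 ≈ 10.3694 mm.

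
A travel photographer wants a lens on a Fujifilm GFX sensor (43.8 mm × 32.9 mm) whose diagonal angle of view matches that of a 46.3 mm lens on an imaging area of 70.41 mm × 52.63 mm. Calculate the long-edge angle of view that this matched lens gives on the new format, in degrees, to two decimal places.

74.40°

Sensor diagonal = √(70.41² + 52.63²) = √7727.4850 ≈ 87.9061 mm.
Sensor diagonal = √(43.8² + 32.9²) = √3000.8500 ≈ 54.7800 mm.
Equal diagonal AOV ⇒ f₂ = f₁ · 54.7800/87.9061 = 46.3 × 0.62317 ≈ 28.8525 mm.
Long-edge AOV on the new format = 2·arctan(43.8 / (2 × 28.8525)) = 2·arctan(0.75903) ≈ 74.3993°.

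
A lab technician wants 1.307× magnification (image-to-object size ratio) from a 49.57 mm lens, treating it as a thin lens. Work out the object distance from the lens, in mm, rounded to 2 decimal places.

87.50 mm

With m = dᵢ/dₒ and 1/f = 1/dₒ + 1/dᵢ, substituting dᵢ = m·dₒ gives 1/f = (1 + 1/m)/dₒ, hence dₒ = f·(1 + 1/m).
dₒ = 49.57 × (1 + 1/1.307) = 49.57 × 1.76511 ≈ 87.497 mm.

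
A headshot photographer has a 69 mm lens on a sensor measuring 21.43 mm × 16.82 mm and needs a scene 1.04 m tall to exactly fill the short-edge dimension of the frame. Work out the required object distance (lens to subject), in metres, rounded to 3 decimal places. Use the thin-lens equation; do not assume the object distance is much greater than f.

W: 1.04 m = 1040 mm.
Magnification m = h/W = dᵢ/dₒ; combined with 1/f = 1/dₒ + 1/dᵢ this gives dₒ = f·(1 + W/h).
dₒ = 69 mm × (1 + 1040/16.82) = 69 × 62.8312 ≈ 4335.350 mm = 4.33535 m.

4.335 m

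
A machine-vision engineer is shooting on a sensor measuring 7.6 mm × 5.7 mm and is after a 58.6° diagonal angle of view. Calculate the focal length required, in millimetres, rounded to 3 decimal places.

Sensor diagonal = √(7.6² + 5.7²) = √90.2500 ≈ 9.5000 mm.
From α = 2·arctan(d/2f) we get f = d / (2·tan(α/2)).
With d = 9.5000 mm and α/2 = 29.3°, tan(α/2) ≈ 0.56117, so f ≈ 9.5000 / 1.12235 ≈ 8.4644 mm.

8.464 mm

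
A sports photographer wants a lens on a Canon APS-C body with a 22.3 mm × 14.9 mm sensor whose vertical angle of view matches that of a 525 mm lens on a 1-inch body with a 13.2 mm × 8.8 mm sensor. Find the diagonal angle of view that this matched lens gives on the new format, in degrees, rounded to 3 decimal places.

1.729°

Equal vertical AOV ⇒ f₂ = f₁ · 14.9/8.8 = 525 × 1.69318 ≈ 888.9205 mm.
Sensor diagonal = √(22.3² + 14.9²) = √719.3000 ≈ 26.8198 mm.
Diagonal AOV on the new format = 2·arctan(26.8198 / (2 × 888.9205)) = 2·arctan(0.01509) ≈ 1.7285°.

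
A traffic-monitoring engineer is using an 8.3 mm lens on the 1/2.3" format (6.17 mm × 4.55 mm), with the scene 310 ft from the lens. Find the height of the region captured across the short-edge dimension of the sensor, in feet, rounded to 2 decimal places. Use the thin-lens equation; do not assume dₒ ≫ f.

dₒ: 310 ft × 304.8 mm/ft = 94488.00 mm.
Similar triangles through the lens centre give W/dₒ = h/dᵢ; with 1/f = 1/dₒ + 1/dᵢ this gives W = h·(dₒ − f)/f.
W = 4.55 mm × (94488 − 8.3) / 8.3 = 4.55 × 11383.0960 ≈ 51793.087 mm = 51793.087/304.8 ft = 169.925 ft.

169.92 ft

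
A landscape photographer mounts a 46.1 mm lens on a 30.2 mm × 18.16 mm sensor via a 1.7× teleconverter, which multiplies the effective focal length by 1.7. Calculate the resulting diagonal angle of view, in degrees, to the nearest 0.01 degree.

25.34°

Effective focal length f = 46.1 × 1.7 = 78.37 mm.
Sensor diagonal = √(30.2² + 18.16²) = √1241.8256 ≈ 35.2395 mm.
α = 2·arctan(35.240 / (2 × 78.37)) = 2·arctan(0.22483) ≈ 25.3420°.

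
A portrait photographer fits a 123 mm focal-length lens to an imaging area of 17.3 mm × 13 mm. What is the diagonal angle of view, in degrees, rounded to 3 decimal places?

10.054°

Sensor diagonal = √(17.3² + 13²) = √468.2900 ≈ 21.6400 mm.
Angle of view α = 2·arctan(d/2f) with d = 21.6400 mm and f = 123 mm.
d/2f = 0.08797; arctan(0.08797) ≈ 5.0272°, so α ≈ 10.0545°.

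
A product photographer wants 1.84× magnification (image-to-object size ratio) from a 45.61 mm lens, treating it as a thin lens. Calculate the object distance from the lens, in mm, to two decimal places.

70.40 mm

With m = dᵢ/dₒ and 1/f = 1/dₒ + 1/dᵢ, substituting dᵢ = m·dₒ gives 1/f = (1 + 1/m)/dₒ, hence dₒ = f·(1 + 1/m).
dₒ = 45.61 × (1 + 1/1.84) = 45.61 × 1.54348 ≈ 70.398 mm.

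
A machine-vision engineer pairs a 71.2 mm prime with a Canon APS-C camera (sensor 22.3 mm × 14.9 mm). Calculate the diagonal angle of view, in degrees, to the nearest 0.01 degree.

Sensor diagonal = √(22.3² + 14.9²) = √719.3000 ≈ 26.8198 mm.
Angle of view α = 2·arctan(d/2f) with d = 26.8198 mm and f = 71.2 mm.
d/2f = 0.18834; arctan(0.18834) ≈ 10.6662°, so α ≈ 21.3324°.

21.33°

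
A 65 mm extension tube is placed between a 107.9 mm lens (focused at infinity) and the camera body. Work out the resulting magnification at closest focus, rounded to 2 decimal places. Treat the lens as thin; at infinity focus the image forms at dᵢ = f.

0.60×

The tube moves the image plane from f to f + e, so dᵢ = 107.9 + 65 = 172.9 mm. Focus is achieved when 1/f = 1/dₒ + 1/dᵢ, giving dₒ = 1/(1/f − 1/(f+e)).
Magnification m = dᵢ/dₒ = (f+e)·(1/f − 1/(f+e)) = e/f = 65/107.9 ≈ 0.6024.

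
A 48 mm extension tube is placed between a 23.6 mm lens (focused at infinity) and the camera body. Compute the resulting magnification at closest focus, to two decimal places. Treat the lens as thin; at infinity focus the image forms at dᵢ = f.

2.03×

The tube moves the image plane from f to f + e, so dᵢ = 23.6 + 48 = 71.6 mm. Focus is achieved when 1/f = 1/dₒ + 1/dᵢ, giving dₒ = 1/(1/f − 1/(f+e)).
Magnification m = dᵢ/dₒ = (f+e)·(1/f − 1/(f+e)) = e/f = 48/23.6 ≈ 2.0339.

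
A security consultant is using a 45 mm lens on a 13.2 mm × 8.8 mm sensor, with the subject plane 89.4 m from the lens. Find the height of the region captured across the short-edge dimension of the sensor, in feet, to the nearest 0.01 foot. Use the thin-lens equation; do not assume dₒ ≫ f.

57.33 ft

dₒ: 89.4 m = 89400 mm.
Similar triangles through the lens centre give W/dₒ = h/dᵢ; with 1/f = 1/dₒ + 1/dᵢ this gives W = h·(dₒ − f)/f.
W = 8.8 mm × (89400 − 45) / 45 = 8.8 × 1985.6667 ≈ 17473.867 mm = 17473.867/304.8 ft = 57.329 ft.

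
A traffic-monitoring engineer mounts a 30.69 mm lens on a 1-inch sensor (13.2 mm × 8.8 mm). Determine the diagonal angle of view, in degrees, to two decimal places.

28.98°

Sensor diagonal = √(13.2² + 8.8²) = √251.6800 ≈ 15.8644 mm.
Angle of view α = 2·arctan(d/2f) with d = 15.8644 mm and f = 30.69 mm.
d/2f = 0.25846; arctan(0.25846) ≈ 14.4917°, so α ≈ 28.9833°.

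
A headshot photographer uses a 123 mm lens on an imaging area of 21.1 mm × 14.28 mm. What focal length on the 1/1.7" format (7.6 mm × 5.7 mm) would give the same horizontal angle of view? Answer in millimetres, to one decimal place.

Equal angle of view means equal width/f ratio, so f₂ = f₁ · (width₂/width₁) = 123 × 7.6/21.1.
f₂ = 123 × 0.36019 ≈ 44.303 mm.

44.3 mm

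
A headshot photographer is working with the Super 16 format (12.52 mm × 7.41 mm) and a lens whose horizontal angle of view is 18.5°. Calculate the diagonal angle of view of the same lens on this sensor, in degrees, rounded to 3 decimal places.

From the horizontal AOV: f = 12.52 / (2·tan(9.25°)) = 12.52 / 0.32572 ≈ 38.4378 mm.
Sensor diagonal = √(12.52² + 7.41²) = √211.6585 ≈ 14.5485 mm.
Diagonal AOV = 2·arctan(14.5485 / (2 × 38.4378)) = 2·arctan(0.18925) ≈ 21.4326°.

21.433°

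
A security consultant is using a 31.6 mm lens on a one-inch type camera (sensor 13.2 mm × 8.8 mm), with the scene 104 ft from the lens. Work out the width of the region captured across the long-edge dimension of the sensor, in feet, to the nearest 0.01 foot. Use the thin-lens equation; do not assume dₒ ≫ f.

dₒ: 104 ft × 304.8 mm/ft = 31699.20 mm.
Similar triangles through the lens centre give W/dₒ = w/dᵢ; with 1/f = 1/dₒ + 1/dᵢ this gives W = w·(dₒ − f)/f.
W = 13.2 mm × (31699.2 − 31.6) / 31.6 = 13.2 × 1002.1392 ≈ 13228.238 mm = 13228.238/304.8 ft = 43.3997 ft.

43.40 ft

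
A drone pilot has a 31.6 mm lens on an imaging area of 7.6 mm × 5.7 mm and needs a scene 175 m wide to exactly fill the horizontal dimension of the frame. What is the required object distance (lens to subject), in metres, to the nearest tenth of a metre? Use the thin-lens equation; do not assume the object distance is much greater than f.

W: 175 m = 175000 mm.
Magnification m = w/W = dᵢ/dₒ; combined with 1/f = 1/dₒ + 1/dᵢ this gives dₒ = f·(1 + W/w).
dₒ = 31.6 mm × (1 + 175000/7.6) = 31.6 × 23027.3158 ≈ 727663.179 mm = 727.663 m.

727.7 m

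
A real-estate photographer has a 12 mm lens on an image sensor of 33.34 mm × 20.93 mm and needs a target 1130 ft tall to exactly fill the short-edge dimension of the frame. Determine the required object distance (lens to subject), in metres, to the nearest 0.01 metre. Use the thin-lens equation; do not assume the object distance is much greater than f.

197.48 m

W: 1130 ft × 304.8 mm/ft = 344423.99 mm.
Magnification m = h/W = dᵢ/dₒ; combined with 1/f = 1/dₒ + 1/dᵢ this gives dₒ = f·(1 + W/h).
dₒ = 12 mm × (1 + 344424/20.93) = 12 × 16456.9957 ≈ 197483.948 mm = 197.484 m.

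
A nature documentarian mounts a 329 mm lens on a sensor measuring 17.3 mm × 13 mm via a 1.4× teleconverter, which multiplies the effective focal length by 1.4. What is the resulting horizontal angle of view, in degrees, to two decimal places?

Effective focal length f = 329 × 1.4 = 460.6 mm.
α = 2·arctan(17.3 / (2 × 460.6)) = 2·arctan(0.01878) ≈ 2.1518°.

2.15°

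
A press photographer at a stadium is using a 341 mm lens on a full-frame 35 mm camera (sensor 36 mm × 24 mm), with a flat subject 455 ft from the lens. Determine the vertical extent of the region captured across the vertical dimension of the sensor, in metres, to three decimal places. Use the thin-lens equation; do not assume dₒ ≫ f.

dₒ: 455 ft × 304.8 mm/ft = 138684.00 mm.
Similar triangles through the lens centre give W/dₒ = h/dᵢ; with 1/f = 1/dₒ + 1/dᵢ this gives W = h·(dₒ − f)/f.
W = 24 mm × (138684 − 341) / 341 = 24 × 405.6979 ≈ 9736.750 mm = 9.73675 m.

9.737 m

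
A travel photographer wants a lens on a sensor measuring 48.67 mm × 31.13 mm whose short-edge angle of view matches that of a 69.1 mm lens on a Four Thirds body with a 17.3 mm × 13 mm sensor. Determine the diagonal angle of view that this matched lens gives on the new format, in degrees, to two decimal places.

Equal short-edge AOV ⇒ f₂ = f₁ · 31.13/13 = 69.1 × 2.39462 ≈ 165.4679 mm.
Sensor diagonal = √(48.67² + 31.13²) = √3337.8458 ≈ 57.7741 mm.
Diagonal AOV on the new format = 2·arctan(57.7741 / (2 × 165.4679)) = 2·arctan(0.17458) ≈ 19.8056°.

19.81°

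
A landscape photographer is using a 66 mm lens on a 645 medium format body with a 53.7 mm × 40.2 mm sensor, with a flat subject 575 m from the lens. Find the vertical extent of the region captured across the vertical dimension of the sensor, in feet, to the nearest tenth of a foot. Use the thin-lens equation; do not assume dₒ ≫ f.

1148.9 ft

dₒ: 575 m = 575000 mm.
Similar triangles through the lens centre give W/dₒ = h/dᵢ; with 1/f = 1/dₒ + 1/dᵢ this gives W = h·(dₒ − f)/f.
W = 40.2 mm × (575000 − 66) / 66 = 40.2 × 8711.1212 ≈ 350187.073 mm = 350187.073/304.8 ft = 1148.91 ft.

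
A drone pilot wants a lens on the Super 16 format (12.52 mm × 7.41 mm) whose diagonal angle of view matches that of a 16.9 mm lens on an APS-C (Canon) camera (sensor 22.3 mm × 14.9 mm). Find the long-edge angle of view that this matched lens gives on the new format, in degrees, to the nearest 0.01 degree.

68.65°

Sensor diagonal = √(22.3² + 14.9²) = √719.3000 ≈ 26.8198 mm.
Sensor diagonal = √(12.52² + 7.41²) = √211.6585 ≈ 14.5485 mm.
Equal diagonal AOV ⇒ f₂ = f₁ · 14.5485/26.8198 = 16.9 × 0.54245 ≈ 9.1675 mm.
Long-edge AOV on the new format = 2·arctan(12.52 / (2 × 9.1675)) = 2·arctan(0.68285) ≈ 68.6544°.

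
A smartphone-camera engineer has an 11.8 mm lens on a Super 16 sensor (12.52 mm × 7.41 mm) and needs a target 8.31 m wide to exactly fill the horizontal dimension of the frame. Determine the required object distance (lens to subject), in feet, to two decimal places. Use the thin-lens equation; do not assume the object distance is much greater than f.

W: 8.31 m = 8310 mm.
Magnification m = w/W = dᵢ/dₒ; combined with 1/f = 1/dₒ + 1/dᵢ this gives dₒ = f·(1 + W/w).
dₒ = 11.8 mm × (1 + 8310/12.52) = 11.8 × 664.7380 ≈ 7843.909 mm = 7843.909/304.8 ft = 25.7346 ft.

25.73 ft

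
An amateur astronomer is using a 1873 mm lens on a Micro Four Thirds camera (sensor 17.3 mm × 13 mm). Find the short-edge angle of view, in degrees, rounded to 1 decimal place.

0.4°

Angle of view α = 2·arctan(h/2f) with h = 13 mm and f = 1873 mm.
h/2f = 0.00347; arctan(0.00347) ≈ 0.1988°, so α ≈ 0.3977°.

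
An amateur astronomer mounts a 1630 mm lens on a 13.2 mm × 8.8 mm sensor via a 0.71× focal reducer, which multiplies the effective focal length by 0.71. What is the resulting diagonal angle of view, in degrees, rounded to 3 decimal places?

Effective focal length f = 1630 × 0.71 = 1157.3 mm.
Sensor diagonal = √(13.2² + 8.8²) = √251.6800 ≈ 15.8644 mm.
α = 2·arctan(15.864 / (2 × 1157.3)) = 2·arctan(0.00685) ≈ 0.7854°.

0.785°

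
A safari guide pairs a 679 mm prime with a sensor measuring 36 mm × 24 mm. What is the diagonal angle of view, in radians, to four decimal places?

0.0637 rad

Sensor diagonal = √(36² + 24²) = √1872.0000 ≈ 43.2666 mm.
Angle of view α = 2·arctan(d/2f) with d = 43.2666 mm and f = 679 mm.
d/2f = 0.03186; arctan(0.03186) ≈ 0.0318 rad, so α ≈ 0.0637 rad.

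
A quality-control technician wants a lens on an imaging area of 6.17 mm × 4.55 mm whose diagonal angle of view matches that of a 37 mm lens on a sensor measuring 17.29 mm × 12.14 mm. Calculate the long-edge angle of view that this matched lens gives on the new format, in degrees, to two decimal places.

Sensor diagonal = √(17.29² + 12.14²) = √446.3237 ≈ 21.1264 mm.
Sensor diagonal = √(6.17² + 4.55²) = √58.7714 ≈ 7.6663 mm.
Equal diagonal AOV ⇒ f₂ = f₁ · 7.6663/21.1264 = 37 × 0.36288 ≈ 13.4264 mm.
Long-edge AOV on the new format = 2·arctan(6.17 / (2 × 13.4264)) = 2·arctan(0.22977) ≈ 25.8806°.

25.88°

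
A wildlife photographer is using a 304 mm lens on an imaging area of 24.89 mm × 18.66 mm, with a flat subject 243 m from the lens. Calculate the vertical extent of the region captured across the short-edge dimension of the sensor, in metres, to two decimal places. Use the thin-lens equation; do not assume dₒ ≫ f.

14.90 m

dₒ: 243 m = 243000 mm.
Similar triangles through the lens centre give W/dₒ = h/dᵢ; with 1/f = 1/dₒ + 1/dᵢ this gives W = h·(dₒ − f)/f.
W = 18.66 mm × (243000 − 304) / 304 = 18.66 × 798.3421 ≈ 14897.064 mm = 14.8971 m.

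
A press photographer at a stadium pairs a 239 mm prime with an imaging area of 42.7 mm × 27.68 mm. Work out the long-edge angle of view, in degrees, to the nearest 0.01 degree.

10.21°

Angle of view α = 2·arctan(w/2f) with w = 42.7 mm and f = 239 mm.
w/2f = 0.08933; arctan(0.08933) ≈ 5.1047°, so α ≈ 10.2094°.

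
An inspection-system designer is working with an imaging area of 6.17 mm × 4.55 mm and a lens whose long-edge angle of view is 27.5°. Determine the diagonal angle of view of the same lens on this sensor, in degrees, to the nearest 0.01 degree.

33.82°

From the long-edge AOV: f = 6.17 / (2·tan(13.75°)) = 6.17 / 0.48940 ≈ 12.6074 mm.
Sensor diagonal = √(6.17² + 4.55²) = √58.7714 ≈ 7.6663 mm.
Diagonal AOV = 2·arctan(7.6663 / (2 × 12.6074)) = 2·arctan(0.30404) ≈ 33.8226°.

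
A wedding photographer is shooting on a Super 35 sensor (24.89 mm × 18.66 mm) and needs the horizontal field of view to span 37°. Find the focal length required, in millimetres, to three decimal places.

From α = 2·arctan(w/2f) we get f = w / (2·tan(α/2)).
With w = 24.89 mm and α/2 = 18.5°, tan(α/2) ≈ 0.33460, so f ≈ 24.89 / 0.66919 ≈ 37.1942 mm.

37.194 mm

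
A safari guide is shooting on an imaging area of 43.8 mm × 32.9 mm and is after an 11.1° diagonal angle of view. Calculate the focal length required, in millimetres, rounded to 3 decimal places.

281.878 mm

Sensor diagonal = √(43.8² + 32.9²) = √3000.8500 ≈ 54.7800 mm.
From α = 2·arctan(d/2f) we get f = d / (2·tan(α/2)).
With d = 54.7800 mm and α/2 = 5.55°, tan(α/2) ≈ 0.09717, so f ≈ 54.7800 / 0.19434 ≈ 281.8776 mm.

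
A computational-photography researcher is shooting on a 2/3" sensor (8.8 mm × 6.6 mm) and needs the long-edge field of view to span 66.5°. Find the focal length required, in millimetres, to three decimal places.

From α = 2·arctan(w/2f) we get f = w / (2·tan(α/2)).
With w = 8.8 mm and α/2 = 33.25°, tan(α/2) ≈ 0.65563, so f ≈ 8.8 / 1.31126 ≈ 6.7111 mm.

6.711 mm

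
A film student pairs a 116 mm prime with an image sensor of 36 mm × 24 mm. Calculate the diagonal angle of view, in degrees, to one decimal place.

21.1°

Sensor diagonal = √(36² + 24²) = √1872.0000 ≈ 43.2666 mm.
Angle of view α = 2·arctan(d/2f) with d = 43.2666 mm and f = 116 mm.
d/2f = 0.18649; arctan(0.18649) ≈ 10.5640°, so α ≈ 21.1279°.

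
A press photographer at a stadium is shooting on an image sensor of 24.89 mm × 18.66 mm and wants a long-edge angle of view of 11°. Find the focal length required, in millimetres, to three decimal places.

From α = 2·arctan(w/2f) we get f = w / (2·tan(α/2)).
With w = 24.89 mm and α/2 = 5.5°, tan(α/2) ≈ 0.09629, so f ≈ 24.89 / 0.19258 ≈ 129.2463 mm.

129.246 mm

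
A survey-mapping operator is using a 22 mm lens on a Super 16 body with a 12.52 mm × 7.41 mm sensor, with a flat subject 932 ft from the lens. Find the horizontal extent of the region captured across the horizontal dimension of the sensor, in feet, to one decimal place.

dₒ: 932 ft × 304.8 mm/ft = 284073.59 mm.
Similar triangles through the lens centre give W/dₒ = w/dᵢ; with 1/f = 1/dₒ + 1/dᵢ this gives W = w·(dₒ − f)/f.
W = 12.52 mm × (284074 − 22) / 22 = 12.52 × 12911.4360 ≈ 161651.178 mm = 161651.178/304.8 ft = 530.352 ft.

530.4 ft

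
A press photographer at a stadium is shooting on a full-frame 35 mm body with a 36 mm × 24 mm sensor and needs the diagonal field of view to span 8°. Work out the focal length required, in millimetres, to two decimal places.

Sensor diagonal = √(36² + 24²) = √1872.0000 ≈ 43.2666 mm.
From α = 2·arctan(d/2f) we get f = d / (2·tan(α/2)).
With d = 43.2666 mm and α/2 = 4°, tan(α/2) ≈ 0.06993, so f ≈ 43.2666 / 0.13985 ≈ 309.3707 mm.

309.37 mm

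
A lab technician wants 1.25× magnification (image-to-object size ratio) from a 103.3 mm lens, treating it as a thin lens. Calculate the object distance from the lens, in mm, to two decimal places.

185.94 mm

With m = dᵢ/dₒ and 1/f = 1/dₒ + 1/dᵢ, substituting dᵢ = m·dₒ gives 1/f = (1 + 1/m)/dₒ, hence dₒ = f·(1 + 1/m).
dₒ = 103.3 × (1 + 1/1.25) = 103.3 × 1.80000 ≈ 185.940 mm.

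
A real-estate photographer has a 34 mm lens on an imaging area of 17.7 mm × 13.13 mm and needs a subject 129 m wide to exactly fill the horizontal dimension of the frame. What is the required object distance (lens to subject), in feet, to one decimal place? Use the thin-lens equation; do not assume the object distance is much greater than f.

W: 129 m = 129000 mm.
Magnification m = w/W = dᵢ/dₒ; combined with 1/f = 1/dₒ + 1/dᵢ this gives dₒ = f·(1 + W/w).
dₒ = 34 mm × (1 + 129000/17.7) = 34 × 7289.1356 ≈ 247830.610 mm = 247830.610/304.8 ft = 813.093 ft.

813.1 ft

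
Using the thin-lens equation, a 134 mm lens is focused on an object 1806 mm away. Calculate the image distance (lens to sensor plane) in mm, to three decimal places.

1/dᵢ = 1/f − 1/dₒ = 1/134 − 1/1806 = 0.0069090 mm⁻¹.
dᵢ = 1/0.0069090 ≈ 144.7392 mm.

144.739 mm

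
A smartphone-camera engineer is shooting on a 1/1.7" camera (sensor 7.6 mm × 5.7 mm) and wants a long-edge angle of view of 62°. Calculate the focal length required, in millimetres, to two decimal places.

From α = 2·arctan(w/2f) we get f = w / (2·tan(α/2)).
With w = 7.6 mm and α/2 = 31°, tan(α/2) ≈ 0.60086, so f ≈ 7.6 / 1.20172 ≈ 6.3243 mm.

6.32 mm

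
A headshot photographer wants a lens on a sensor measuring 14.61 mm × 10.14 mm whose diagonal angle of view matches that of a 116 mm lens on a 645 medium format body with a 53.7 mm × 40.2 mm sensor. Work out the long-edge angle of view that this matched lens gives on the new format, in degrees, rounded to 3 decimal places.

Sensor diagonal = √(53.7² + 40.2²) = √4499.7300 ≈ 67.0800 mm.
Sensor diagonal = √(14.61² + 10.14²) = √316.2717 ≈ 17.7840 mm.
Equal diagonal AOV ⇒ f₂ = f₁ · 17.7840/67.0800 = 116 × 0.26512 ≈ 30.7535 mm.
Long-edge AOV on the new format = 2·arctan(14.61 / (2 × 30.7535)) = 2·arctan(0.23753) ≈ 26.7241°.

26.724°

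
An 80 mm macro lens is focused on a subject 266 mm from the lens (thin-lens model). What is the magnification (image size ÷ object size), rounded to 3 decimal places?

0.430×

Thin lens: 1/f = 1/dₒ + 1/dᵢ → 1/dᵢ = 1/80 − 1/266 = 0.0087406 mm⁻¹, so dᵢ ≈ 114.4086 mm.
Magnification m = dᵢ/dₒ = 114.4086/266 ≈ 0.43011.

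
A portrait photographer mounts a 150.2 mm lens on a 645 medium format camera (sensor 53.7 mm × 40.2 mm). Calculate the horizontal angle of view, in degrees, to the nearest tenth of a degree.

20.3°

Angle of view α = 2·arctan(w/2f) with w = 53.7 mm and f = 150.2 mm.
w/2f = 0.17876; arctan(0.17876) ≈ 10.1352°, so α ≈ 20.2705°.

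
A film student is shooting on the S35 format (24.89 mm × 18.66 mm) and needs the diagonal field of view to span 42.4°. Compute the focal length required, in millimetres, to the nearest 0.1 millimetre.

40.1 mm

Sensor diagonal = √(24.89² + 18.66²) = √967.7077 ≈ 31.1080 mm.
From α = 2·arctan(d/2f) we get f = d / (2·tan(α/2)).
With d = 31.1080 mm and α/2 = 21.2°, tan(α/2) ≈ 0.38787, so f ≈ 31.1080 / 0.77575 ≈ 40.1006 mm.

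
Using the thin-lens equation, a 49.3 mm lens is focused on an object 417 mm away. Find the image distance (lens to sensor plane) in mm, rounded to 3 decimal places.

1/dᵢ = 1/f − 1/dₒ = 1/49.3 − 1/417 = 0.0178859 mm⁻¹.
dᵢ = 1/0.0178859 ≈ 55.9100 mm.

55.910 mm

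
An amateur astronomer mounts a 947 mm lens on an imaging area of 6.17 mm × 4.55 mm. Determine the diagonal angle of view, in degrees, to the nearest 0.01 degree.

Sensor diagonal = √(6.17² + 4.55²) = √58.7714 ≈ 7.6663 mm.
Angle of view α = 2·arctan(d/2f) with d = 7.6663 mm and f = 947 mm.
d/2f = 0.00405; arctan(0.00405) ≈ 0.2319°, so α ≈ 0.4638°.

0.46°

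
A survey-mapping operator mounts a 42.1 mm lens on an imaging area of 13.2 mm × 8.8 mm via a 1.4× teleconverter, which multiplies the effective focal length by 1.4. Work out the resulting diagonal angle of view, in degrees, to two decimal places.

15.33°

Effective focal length f = 42.1 × 1.4 = 58.94 mm.
Sensor diagonal = √(13.2² + 8.8²) = √251.6800 ≈ 15.8644 mm.
α = 2·arctan(15.864 / (2 × 58.94)) = 2·arctan(0.13458) ≈ 15.3298°.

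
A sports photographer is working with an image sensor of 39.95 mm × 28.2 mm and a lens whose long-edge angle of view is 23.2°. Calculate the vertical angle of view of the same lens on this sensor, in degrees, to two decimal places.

16.49°

From the long-edge AOV: f = 39.95 / (2·tan(11.6°)) = 39.95 / 0.41054 ≈ 97.3106 mm.
Vertical AOV = 2·arctan(28.2 / (2 × 97.3106)) = 2·arctan(0.14490) ≈ 16.4892°.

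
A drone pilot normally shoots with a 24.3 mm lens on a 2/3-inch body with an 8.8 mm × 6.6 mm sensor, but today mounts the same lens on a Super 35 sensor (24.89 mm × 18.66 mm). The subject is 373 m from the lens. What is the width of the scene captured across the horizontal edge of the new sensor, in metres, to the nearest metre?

382 m

The focal length stays 24.3 mm; the relevant sensor dimension is now w = 24.89 mm. Object distance dₒ = 373 m = 373000 mm.
Thin-lens field width W = w·(dₒ − f)/f = 24.89 × (373000 − 24.3)/24.3 ≈ 382031.489 mm = 382.031 m.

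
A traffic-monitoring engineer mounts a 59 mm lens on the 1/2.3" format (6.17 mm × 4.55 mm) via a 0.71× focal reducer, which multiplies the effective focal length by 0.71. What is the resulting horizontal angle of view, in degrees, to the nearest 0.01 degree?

Effective focal length f = 59 × 0.71 = 41.89 mm.
α = 2·arctan(6.17 / (2 × 41.89)) = 2·arctan(0.07365) ≈ 8.4239°.

8.42°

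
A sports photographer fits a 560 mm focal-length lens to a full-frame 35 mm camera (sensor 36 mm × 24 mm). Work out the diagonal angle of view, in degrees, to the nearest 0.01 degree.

4.42°

Sensor diagonal = √(36² + 24²) = √1872.0000 ≈ 43.2666 mm.
Angle of view α = 2·arctan(d/2f) with d = 43.2666 mm and f = 560 mm.
d/2f = 0.03863; arctan(0.03863) ≈ 2.2123°, so α ≈ 4.4246°.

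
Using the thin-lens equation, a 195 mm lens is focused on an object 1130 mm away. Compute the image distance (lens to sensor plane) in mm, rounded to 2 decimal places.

1/dᵢ = 1/f − 1/dₒ = 1/195 − 1/1130 = 0.0042432 mm⁻¹.
dᵢ = 1/0.0042432 ≈ 235.6684 mm.

235.67 mm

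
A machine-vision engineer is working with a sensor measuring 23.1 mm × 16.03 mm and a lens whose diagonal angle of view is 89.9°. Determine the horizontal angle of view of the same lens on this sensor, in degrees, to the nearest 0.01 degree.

78.71°

Sensor diagonal = √(23.1² + 16.03²) = √790.5709 ≈ 28.1171 mm.
From the diagonal AOV: f = 28.1171 / (2·tan(44.95°)) = 28.1171 / 1.99651 ≈ 14.0831 mm.
Horizontal AOV = 2·arctan(23.1 / (2 × 14.0831)) = 2·arctan(0.82013) ≈ 78.7125°.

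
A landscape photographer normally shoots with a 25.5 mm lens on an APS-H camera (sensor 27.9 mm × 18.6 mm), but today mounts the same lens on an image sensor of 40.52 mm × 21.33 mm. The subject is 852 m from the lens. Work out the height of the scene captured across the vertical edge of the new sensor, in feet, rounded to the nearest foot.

2338 ft

The focal length stays 25.5 mm; the relevant sensor dimension is now h = 21.33 mm. Object distance dₒ = 852 m = 852000 mm.
Thin-lens field height W = h·(dₒ − f)/f = 21.33 × (852000 − 25.5)/25.5 ≈ 712651.611 mm = 712651.611/304.8 ft = 2338.1 ft.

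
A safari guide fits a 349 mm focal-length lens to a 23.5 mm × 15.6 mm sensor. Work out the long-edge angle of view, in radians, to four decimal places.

0.0673 rad

Angle of view α = 2·arctan(w/2f) with w = 23.5 mm and f = 349 mm.
w/2f = 0.03367; arctan(0.03367) ≈ 0.0337 rad, so α ≈ 0.0673 rad.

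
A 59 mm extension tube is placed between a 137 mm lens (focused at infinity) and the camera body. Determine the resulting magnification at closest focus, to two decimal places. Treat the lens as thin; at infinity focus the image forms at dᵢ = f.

0.43×

The tube moves the image plane from f to f + e, so dᵢ = 137 + 59 = 196 mm. Focus is achieved when 1/f = 1/dₒ + 1/dᵢ, giving dₒ = 1/(1/f − 1/(f+e)).
Magnification m = dᵢ/dₒ = (f+e)·(1/f − 1/(f+e)) = e/f = 59/137 ≈ 0.4307.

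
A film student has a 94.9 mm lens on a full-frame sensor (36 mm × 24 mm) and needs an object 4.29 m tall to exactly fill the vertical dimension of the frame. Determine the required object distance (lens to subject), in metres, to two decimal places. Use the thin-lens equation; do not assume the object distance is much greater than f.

W: 4.29 m = 4290 mm.
Magnification m = h/W = dᵢ/dₒ; combined with 1/f = 1/dₒ + 1/dᵢ this gives dₒ = f·(1 + W/h).
dₒ = 94.9 mm × (1 + 4290/24) = 94.9 × 179.7500 ≈ 17058.275 mm = 17.0583 m.

17.06 m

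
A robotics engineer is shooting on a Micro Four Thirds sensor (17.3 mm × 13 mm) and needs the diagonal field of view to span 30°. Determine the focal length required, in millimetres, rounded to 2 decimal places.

40.38 mm

Sensor diagonal = √(17.3² + 13²) = √468.2900 ≈ 21.6400 mm.
From α = 2·arctan(d/2f) we get f = d / (2·tan(α/2)).
With d = 21.6400 mm and α/2 = 15°, tan(α/2) ≈ 0.26795, so f ≈ 21.6400 / 0.53590 ≈ 40.3808 mm.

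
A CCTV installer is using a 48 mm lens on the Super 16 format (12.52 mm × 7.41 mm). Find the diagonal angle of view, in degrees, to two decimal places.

Sensor diagonal = √(12.52² + 7.41²) = √211.6585 ≈ 14.5485 mm.
Angle of view α = 2·arctan(d/2f) with d = 14.5485 mm and f = 48 mm.
d/2f = 0.15155; arctan(0.15155) ≈ 8.6174°, so α ≈ 17.2348°.

17.23°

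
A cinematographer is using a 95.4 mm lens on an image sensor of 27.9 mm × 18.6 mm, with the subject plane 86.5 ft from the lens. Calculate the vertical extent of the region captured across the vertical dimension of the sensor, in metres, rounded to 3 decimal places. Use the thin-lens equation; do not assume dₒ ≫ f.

5.122 m

dₒ: 86.5 ft × 304.8 mm/ft = 26365.20 mm.
Similar triangles through the lens centre give W/dₒ = h/dᵢ; with 1/f = 1/dₒ + 1/dᵢ this gives W = h·(dₒ − f)/f.
W = 18.6 mm × (26365.2 − 95.4) / 95.4 = 18.6 × 275.3648 ≈ 5121.785 mm = 5.12178 m.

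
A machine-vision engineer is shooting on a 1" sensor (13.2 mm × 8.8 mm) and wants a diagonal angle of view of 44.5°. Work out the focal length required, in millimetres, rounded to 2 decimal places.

Sensor diagonal = √(13.2² + 8.8²) = √251.6800 ≈ 15.8644 mm.
From α = 2·arctan(d/2f) we get f = d / (2·tan(α/2)).
With d = 15.8644 mm and α/2 = 22.25°, tan(α/2) ≈ 0.40911, so f ≈ 15.8644 / 0.81822 ≈ 19.3889 mm.

19.39 mm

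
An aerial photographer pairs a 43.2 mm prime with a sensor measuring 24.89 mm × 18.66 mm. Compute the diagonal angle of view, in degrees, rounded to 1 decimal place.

Sensor diagonal = √(24.89² + 18.66²) = √967.7077 ≈ 31.1080 mm.
Angle of view α = 2·arctan(d/2f) with d = 31.1080 mm and f = 43.2 mm.
d/2f = 0.36005; arctan(0.36005) ≈ 19.8012°, so α ≈ 39.6024°.

39.6°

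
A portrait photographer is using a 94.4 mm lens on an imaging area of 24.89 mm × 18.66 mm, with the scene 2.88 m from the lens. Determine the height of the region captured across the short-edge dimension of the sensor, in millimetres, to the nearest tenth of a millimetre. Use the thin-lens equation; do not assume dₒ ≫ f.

550.6 mm

dₒ: 2.88 m = 2880 mm.
Similar triangles through the lens centre give W/dₒ = h/dᵢ; with 1/f = 1/dₒ + 1/dᵢ this gives W = h·(dₒ − f)/f.
W = 18.66 mm × (2880 − 94.4) / 94.4 = 18.66 × 29.5085 ≈ 550.628 mm.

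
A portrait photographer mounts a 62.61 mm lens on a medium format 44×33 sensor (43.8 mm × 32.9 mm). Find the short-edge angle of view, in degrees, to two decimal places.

29.44°

Angle of view α = 2·arctan(h/2f) with h = 32.9 mm and f = 62.61 mm.
h/2f = 0.26274; arctan(0.26274) ≈ 14.7210°, so α ≈ 29.4421°.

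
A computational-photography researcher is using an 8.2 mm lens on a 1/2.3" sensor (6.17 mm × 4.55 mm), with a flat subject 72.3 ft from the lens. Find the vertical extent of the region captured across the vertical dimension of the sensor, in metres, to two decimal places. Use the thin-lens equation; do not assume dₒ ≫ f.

dₒ: 72.3 ft × 304.8 mm/ft = 22037.04 mm.
Similar triangles through the lens centre give W/dₒ = h/dᵢ; with 1/f = 1/dₒ + 1/dᵢ this gives W = h·(dₒ − f)/f.
W = 4.55 mm × (22037 − 8.2) / 8.2 = 4.55 × 2686.4438 ≈ 12223.319 mm = 12.2233 m.

12.22 m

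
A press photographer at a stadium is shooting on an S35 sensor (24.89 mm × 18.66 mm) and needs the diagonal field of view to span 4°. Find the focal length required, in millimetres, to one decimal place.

Sensor diagonal = √(24.89² + 18.66²) = √967.7077 ≈ 31.1080 mm.
From α = 2·arctan(d/2f) we get f = d / (2·tan(α/2)).
With d = 31.1080 mm and α/2 = 2°, tan(α/2) ≈ 0.03492, so f ≈ 31.1080 / 0.06984 ≈ 445.4083 mm.

445.4 mm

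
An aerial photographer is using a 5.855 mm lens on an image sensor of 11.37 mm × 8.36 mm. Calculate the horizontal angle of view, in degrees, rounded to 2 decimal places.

Angle of view α = 2·arctan(w/2f) with w = 11.37 mm and f = 5.855 mm.
w/2f = 0.97096; arctan(0.97096) ≈ 44.1560°, so α ≈ 88.3120°.

88.31°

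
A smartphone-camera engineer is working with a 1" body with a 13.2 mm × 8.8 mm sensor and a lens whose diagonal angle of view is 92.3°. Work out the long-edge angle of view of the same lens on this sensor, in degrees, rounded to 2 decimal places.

Sensor diagonal = √(13.2² + 8.8²) = √251.6800 ≈ 15.8644 mm.
From the diagonal AOV: f = 15.8644 / (2·tan(46.15°)) = 15.8644 / 2.08194 ≈ 7.6200 mm.
Long-edge AOV = 2·arctan(13.2 / (2 × 7.6200)) = 2·arctan(0.86614) ≈ 81.7943°.

81.79°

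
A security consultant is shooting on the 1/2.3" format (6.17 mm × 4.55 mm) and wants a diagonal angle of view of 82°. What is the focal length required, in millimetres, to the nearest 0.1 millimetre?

4.4 mm

Sensor diagonal = √(6.17² + 4.55²) = √58.7714 ≈ 7.6663 mm.
From α = 2·arctan(d/2f) we get f = d / (2·tan(α/2)).
With d = 7.6663 mm and α/2 = 41°, tan(α/2) ≈ 0.86929, so f ≈ 7.6663 / 1.73857 ≈ 4.4095 mm.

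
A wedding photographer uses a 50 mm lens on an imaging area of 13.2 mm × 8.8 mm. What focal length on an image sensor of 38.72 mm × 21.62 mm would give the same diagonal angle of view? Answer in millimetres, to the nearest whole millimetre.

140 mm

Sensor diagonal = √(13.2² + 8.8²) = √251.6800 ≈ 15.8644 mm.
Sensor diagonal = √(38.72² + 21.62²) = √1966.6628 ≈ 44.3471 mm.
Equal angle of view means equal diagonal/f ratio, so f₂ = f₁ · (diagonal₂/diagonal₁) = 50 × 44.3471/15.8644.
f₂ = 50 × 2.79538 ≈ 139.769 mm.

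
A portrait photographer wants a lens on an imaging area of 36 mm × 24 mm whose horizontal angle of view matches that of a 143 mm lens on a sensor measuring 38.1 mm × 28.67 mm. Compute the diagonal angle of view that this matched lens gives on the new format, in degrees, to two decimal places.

18.19°

Equal horizontal AOV ⇒ f₂ = f₁ · 36/38.1 = 143 × 0.94488 ≈ 135.1181 mm.
Sensor diagonal = √(36² + 24²) = √1872.0000 ≈ 43.2666 mm.
Diagonal AOV on the new format = 2·arctan(43.2666 / (2 × 135.1181)) = 2·arctan(0.16011) ≈ 18.1925°.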